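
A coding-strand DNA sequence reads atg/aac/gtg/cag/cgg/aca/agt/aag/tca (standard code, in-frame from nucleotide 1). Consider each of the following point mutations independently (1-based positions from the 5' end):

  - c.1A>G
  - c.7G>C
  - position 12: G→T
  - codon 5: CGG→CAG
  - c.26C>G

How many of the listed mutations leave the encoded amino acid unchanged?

0

Codon 1: ATG (Met) → GTG (Val) — missense.
Codon 3: GTG (Val) → CTG (Leu) — missense.
Codon 4: CAG (Gln) → CAT (His) — missense.
Codon 5: CGG (Arg) → CAG (Gln) — missense.
Codon 9: TCA (Ser) → TGA (Stop) — nonsense.
Synonymous: 0 of 5.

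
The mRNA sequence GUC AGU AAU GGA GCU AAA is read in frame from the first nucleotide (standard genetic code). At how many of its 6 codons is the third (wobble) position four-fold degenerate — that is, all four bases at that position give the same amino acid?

3

Codon 1 GUC (Val): third position 4-fold.
Codon 2 AGU (Ser): third position 2-fold.
Codon 3 AAU (Asn): third position 2-fold.
Codon 4 GGA (Gly): third position 4-fold.
Codon 5 GCU (Ala): third position 4-fold.
Codon 6 AAA (Lys): third position 2-fold.
Four-fold degenerate third positions: 3.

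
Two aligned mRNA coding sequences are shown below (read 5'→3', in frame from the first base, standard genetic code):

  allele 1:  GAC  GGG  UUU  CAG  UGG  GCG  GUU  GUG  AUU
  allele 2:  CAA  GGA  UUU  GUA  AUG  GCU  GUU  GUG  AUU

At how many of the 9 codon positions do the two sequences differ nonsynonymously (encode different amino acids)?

3

Codon 1: GAC Asp / CAA Gln — nonsynonymous.
Codon 2: GGG Gly / GGA Gly — synonymous.
Codon 3: UUU Phe / UUU Phe — identical.
Codon 4: CAG Gln / GUA Val — nonsynonymous.
Codon 5: UGG Trp / AUG Met — nonsynonymous.
Codon 6: GCG Ala / GCU Ala — synonymous.
Codon 7: GUU Val / GUU Val — identical.
Codon 8: GUG Val / GUG Val — identical.
Codon 9: AUU Ile / AUU Ile — identical.
Nonsynonymous differences: 3.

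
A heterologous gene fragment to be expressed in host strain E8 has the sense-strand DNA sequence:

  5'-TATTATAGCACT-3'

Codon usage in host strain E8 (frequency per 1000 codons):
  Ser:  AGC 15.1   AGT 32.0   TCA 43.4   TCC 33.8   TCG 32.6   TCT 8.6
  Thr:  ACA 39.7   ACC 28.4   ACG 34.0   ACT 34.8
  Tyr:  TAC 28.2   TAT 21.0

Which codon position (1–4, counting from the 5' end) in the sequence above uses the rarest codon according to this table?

Codon 1 TAT (Tyr): 21.0 per 1000.
Codon 2 TAT (Tyr): 21.0 per 1000.
Codon 3 AGC (Ser): 15.1 per 1000.
Codon 4 ACT (Thr): 34.8 per 1000.
Lowest frequency is 15.1 at codon 3.

3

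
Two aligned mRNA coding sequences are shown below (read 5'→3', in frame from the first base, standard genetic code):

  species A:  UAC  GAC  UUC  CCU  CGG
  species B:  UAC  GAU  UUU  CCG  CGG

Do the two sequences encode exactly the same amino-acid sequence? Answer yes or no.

Codon 1: UAC Tyr / UAC Tyr — identical.
Codon 2: GAC Asp / GAU Asp — synonymous.
Codon 3: UUC Phe / UUU Phe — synonymous.
Codon 4: CCU Pro / CCG Pro — synonymous.
Codon 5: CGG Arg / CGG Arg — identical.
Nonsynonymous differences: 0 → same protein.

yes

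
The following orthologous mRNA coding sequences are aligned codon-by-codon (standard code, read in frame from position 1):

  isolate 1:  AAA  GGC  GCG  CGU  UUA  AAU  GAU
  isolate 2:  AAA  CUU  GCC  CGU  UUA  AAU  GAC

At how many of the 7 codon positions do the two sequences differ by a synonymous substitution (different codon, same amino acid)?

2

Codon 1: AAA Lys / AAA Lys — identical.
Codon 2: GGC Gly / CUU Leu — nonsynonymous.
Codon 3: GCG Ala / GCC Ala — synonymous.
Codon 4: CGU Arg / CGU Arg — identical.
Codon 5: UUA Leu / UUA Leu — identical.
Codon 6: AAU Asn / AAU Asn — identical.
Codon 7: GAU Asp / GAC Asp — synonymous.
Synonymous differences: 2.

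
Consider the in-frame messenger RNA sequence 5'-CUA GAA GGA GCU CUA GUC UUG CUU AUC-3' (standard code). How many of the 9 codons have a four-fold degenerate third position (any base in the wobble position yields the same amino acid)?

6

Codon 1 CUA (Leu): third position 4-fold.
Codon 2 GAA (Glu): third position 2-fold.
Codon 3 GGA (Gly): third position 4-fold.
Codon 4 GCU (Ala): third position 4-fold.
Codon 5 CUA (Leu): third position 4-fold.
Codon 6 GUC (Val): third position 4-fold.
Codon 7 UUG (Leu): third position 2-fold.
Codon 8 CUU (Leu): third position 4-fold.
Codon 9 AUC (Ile): third position 3-fold.
Four-fold degenerate third positions: 6.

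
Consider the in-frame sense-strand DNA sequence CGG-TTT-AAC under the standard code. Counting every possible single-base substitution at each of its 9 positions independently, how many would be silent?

Codon 1 (CGG, Arg): 4 synonymous substitutions.
Codon 2 (TTT, Phe): 1 synonymous substitution.
Codon 3 (AAC, Asn): 1 synonymous substitution.
Total: 4 + 1 + 1 = 6.

6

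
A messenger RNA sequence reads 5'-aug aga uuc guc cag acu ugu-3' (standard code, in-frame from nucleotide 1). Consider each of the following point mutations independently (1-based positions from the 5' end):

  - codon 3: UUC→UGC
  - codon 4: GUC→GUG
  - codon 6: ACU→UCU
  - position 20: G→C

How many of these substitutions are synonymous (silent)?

1

Codon 3: UUC (Phe) → UGC (Cys) — missense.
Codon 4: GUC (Val) → GUG (Val) — synonymous.
Codon 6: ACU (Thr) → UCU (Ser) — missense.
Codon 7: UGU (Cys) → UCU (Ser) — missense.
Synonymous: 1 of 4.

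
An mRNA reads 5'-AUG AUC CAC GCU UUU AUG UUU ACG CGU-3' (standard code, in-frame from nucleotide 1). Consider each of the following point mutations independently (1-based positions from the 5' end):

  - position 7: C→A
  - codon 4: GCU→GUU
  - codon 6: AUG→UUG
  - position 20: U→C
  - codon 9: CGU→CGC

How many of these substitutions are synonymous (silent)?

Codon 3: CAC (His) → AAC (Asn) — missense.
Codon 4: GCU (Ala) → GUU (Val) — missense.
Codon 6: AUG (Met) → UUG (Leu) — missense.
Codon 7: UUU (Phe) → UCU (Ser) — missense.
Codon 9: CGU (Arg) → CGC (Arg) — synonymous.
Synonymous: 1 of 5.

1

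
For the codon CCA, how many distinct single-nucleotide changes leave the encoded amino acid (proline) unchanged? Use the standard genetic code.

Position 1: none → 0 synonymous.
Position 2: none → 0 synonymous.
Position 3: CCT, CCC, CCG → 3 synonymous.
Total: 0 + 0 + 3 = 3.

3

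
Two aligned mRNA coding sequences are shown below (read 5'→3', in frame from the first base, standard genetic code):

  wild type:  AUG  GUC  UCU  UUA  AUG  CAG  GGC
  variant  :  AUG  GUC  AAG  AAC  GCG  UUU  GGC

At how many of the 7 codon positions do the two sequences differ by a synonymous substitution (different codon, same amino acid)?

0

Codon 1: AUG Met / AUG Met — identical.
Codon 2: GUC Val / GUC Val — identical.
Codon 3: UCU Ser / AAG Lys — nonsynonymous.
Codon 4: UUA Leu / AAC Asn — nonsynonymous.
Codon 5: AUG Met / GCG Ala — nonsynonymous.
Codon 6: CAG Gln / UUU Phe — nonsynonymous.
Codon 7: GGC Gly / GGC Gly — identical.
Synonymous differences: 0.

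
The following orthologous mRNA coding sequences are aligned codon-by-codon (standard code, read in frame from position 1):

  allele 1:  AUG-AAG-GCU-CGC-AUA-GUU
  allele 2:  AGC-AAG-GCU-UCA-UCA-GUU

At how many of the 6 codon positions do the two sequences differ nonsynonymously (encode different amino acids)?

3

Codon 1: AUG Met / AGC Ser — nonsynonymous.
Codon 2: AAG Lys / AAG Lys — identical.
Codon 3: GCU Ala / GCU Ala — identical.
Codon 4: CGC Arg / UCA Ser — nonsynonymous.
Codon 5: AUA Ile / UCA Ser — nonsynonymous.
Codon 6: GUU Val / GUU Val — identical.
Nonsynonymous differences: 3.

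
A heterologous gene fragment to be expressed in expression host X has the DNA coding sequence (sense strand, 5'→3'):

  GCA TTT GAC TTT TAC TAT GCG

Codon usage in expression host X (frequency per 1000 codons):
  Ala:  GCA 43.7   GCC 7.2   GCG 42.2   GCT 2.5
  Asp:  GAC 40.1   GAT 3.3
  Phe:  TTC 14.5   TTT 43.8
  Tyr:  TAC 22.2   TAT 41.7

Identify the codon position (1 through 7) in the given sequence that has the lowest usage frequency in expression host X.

Codon 1 GCA (Ala): 43.7 per 1000.
Codon 2 TTT (Phe): 43.8 per 1000.
Codon 3 GAC (Asp): 40.1 per 1000.
Codon 4 TTT (Phe): 43.8 per 1000.
Codon 5 TAC (Tyr): 22.2 per 1000.
Codon 6 TAT (Tyr): 41.7 per 1000.
Codon 7 GCG (Ala): 42.2 per 1000.
Lowest frequency is 22.2 at codon 5.

5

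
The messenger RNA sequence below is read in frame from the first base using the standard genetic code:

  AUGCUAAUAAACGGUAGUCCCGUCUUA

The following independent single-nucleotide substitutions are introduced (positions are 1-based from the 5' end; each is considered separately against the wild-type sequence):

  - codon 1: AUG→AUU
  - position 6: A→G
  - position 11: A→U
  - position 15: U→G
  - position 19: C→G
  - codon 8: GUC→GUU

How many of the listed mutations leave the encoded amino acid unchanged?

3

Codon 1: AUG (Met) → AUU (Ile) — missense.
Codon 2: CUA (Leu) → CUG (Leu) — synonymous.
Codon 4: AAC (Asn) → AUC (Ile) — missense.
Codon 5: GGU (Gly) → GGG (Gly) — synonymous.
Codon 7: CCC (Pro) → GCC (Ala) — missense.
Codon 8: GUC (Val) → GUU (Val) — synonymous.
Synonymous: 3 of 6.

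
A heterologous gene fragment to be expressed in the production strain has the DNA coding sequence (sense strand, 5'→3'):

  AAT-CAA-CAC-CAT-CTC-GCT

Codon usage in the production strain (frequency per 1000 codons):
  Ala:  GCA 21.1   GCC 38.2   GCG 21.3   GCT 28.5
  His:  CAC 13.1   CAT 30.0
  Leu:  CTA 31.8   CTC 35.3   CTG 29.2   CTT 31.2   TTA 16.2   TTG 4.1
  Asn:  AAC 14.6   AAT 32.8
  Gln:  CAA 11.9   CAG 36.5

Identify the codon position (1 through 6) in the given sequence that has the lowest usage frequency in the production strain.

2

Codon 1 AAT (Asn): 32.8 per 1000.
Codon 2 CAA (Gln): 11.9 per 1000.
Codon 3 CAC (His): 13.1 per 1000.
Codon 4 CAT (His): 30.0 per 1000.
Codon 5 CTC (Leu): 35.3 per 1000.
Codon 6 GCT (Ala): 28.5 per 1000.
Lowest frequency is 11.9 at codon 2.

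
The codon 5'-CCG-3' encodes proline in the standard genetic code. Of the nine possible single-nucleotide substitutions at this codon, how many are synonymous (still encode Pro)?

3

Position 1: none → 0 synonymous.
Position 2: none → 0 synonymous.
Position 3: CCU, CCC, CCA → 3 synonymous.
Total: 0 + 0 + 3 = 3.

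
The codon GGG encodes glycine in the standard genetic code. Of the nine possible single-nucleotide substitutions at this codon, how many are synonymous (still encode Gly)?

Position 1: none → 0 synonymous.
Position 2: none → 0 synonymous.
Position 3: GGU, GGC, GGA → 3 synonymous.
Total: 0 + 0 + 3 = 3.

3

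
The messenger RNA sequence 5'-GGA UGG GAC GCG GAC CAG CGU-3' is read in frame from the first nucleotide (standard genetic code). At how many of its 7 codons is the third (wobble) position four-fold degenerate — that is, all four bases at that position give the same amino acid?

Codon 1 GGA (Gly): third position 4-fold.
Codon 2 UGG (Trp): third position 1-fold.
Codon 3 GAC (Asp): third position 2-fold.
Codon 4 GCG (Ala): third position 4-fold.
Codon 5 GAC (Asp): third position 2-fold.
Codon 6 CAG (Gln): third position 2-fold.
Codon 7 CGU (Arg): third position 4-fold.
Four-fold degenerate third positions: 3.

3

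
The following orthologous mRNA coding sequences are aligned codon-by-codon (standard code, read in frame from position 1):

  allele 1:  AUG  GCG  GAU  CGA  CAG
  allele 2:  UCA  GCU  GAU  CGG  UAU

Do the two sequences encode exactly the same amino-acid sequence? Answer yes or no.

no

Codon 1: AUG Met / UCA Ser — nonsynonymous.
Codon 2: GCG Ala / GCU Ala — synonymous.
Codon 3: GAU Asp / GAU Asp — identical.
Codon 4: CGA Arg / CGG Arg — synonymous.
Codon 5: CAG Gln / UAU Tyr — nonsynonymous.
Nonsynonymous differences: 2 → different protein.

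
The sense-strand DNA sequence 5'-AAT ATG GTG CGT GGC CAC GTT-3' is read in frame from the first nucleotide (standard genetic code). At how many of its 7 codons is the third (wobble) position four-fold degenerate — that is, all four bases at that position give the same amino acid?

Codon 1 AAT (Asn): third position 2-fold.
Codon 2 ATG (Met): third position 1-fold.
Codon 3 GTG (Val): third position 4-fold.
Codon 4 CGT (Arg): third position 4-fold.
Codon 5 GGC (Gly): third position 4-fold.
Codon 6 CAC (His): third position 2-fold.
Codon 7 GTT (Val): third position 4-fold.
Four-fold degenerate third positions: 4.

4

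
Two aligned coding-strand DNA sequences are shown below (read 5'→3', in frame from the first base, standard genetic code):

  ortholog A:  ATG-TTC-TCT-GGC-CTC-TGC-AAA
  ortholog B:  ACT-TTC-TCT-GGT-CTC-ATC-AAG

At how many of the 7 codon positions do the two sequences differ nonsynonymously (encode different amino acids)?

2

Codon 1: ATG Met / ACT Thr — nonsynonymous.
Codon 2: TTC Phe / TTC Phe — identical.
Codon 3: TCT Ser / TCT Ser — identical.
Codon 4: GGC Gly / GGT Gly — synonymous.
Codon 5: CTC Leu / CTC Leu — identical.
Codon 6: TGC Cys / ATC Ile — nonsynonymous.
Codon 7: AAA Lys / AAG Lys — synonymous.
Nonsynonymous differences: 2.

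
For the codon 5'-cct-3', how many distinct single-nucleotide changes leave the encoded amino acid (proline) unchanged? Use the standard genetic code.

Position 1: none → 0 synonymous.
Position 2: none → 0 synonymous.
Position 3: CCC, CCA, CCG → 3 synonymous.
Total: 0 + 0 + 3 = 3.

3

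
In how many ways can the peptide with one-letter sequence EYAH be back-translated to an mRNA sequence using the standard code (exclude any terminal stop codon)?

Glu: 2 codons.
Tyr: 2 codons.
Ala: 4 codons.
His: 2 codons.
2 × 2 × 4 × 2 = 32.

32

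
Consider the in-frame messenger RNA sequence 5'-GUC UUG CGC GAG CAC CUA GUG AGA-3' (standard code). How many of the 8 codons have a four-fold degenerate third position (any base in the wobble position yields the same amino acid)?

4

Codon 1 GUC (Val): third position 4-fold.
Codon 2 UUG (Leu): third position 2-fold.
Codon 3 CGC (Arg): third position 4-fold.
Codon 4 GAG (Glu): third position 2-fold.
Codon 5 CAC (His): third position 2-fold.
Codon 6 CUA (Leu): third position 4-fold.
Codon 7 GUG (Val): third position 4-fold.
Codon 8 AGA (Arg): third position 2-fold.
Four-fold degenerate third positions: 4.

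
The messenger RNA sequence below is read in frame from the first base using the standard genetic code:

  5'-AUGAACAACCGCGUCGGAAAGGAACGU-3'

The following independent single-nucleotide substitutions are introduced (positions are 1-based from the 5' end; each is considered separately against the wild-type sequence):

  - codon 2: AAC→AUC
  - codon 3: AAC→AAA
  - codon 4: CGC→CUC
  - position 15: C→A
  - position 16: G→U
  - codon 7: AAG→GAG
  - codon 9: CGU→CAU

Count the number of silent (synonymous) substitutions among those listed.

Codon 2: AAC (Asn) → AUC (Ile) — missense.
Codon 3: AAC (Asn) → AAA (Lys) — missense.
Codon 4: CGC (Arg) → CUC (Leu) — missense.
Codon 5: GUC (Val) → GUA (Val) — synonymous.
Codon 6: GGA (Gly) → UGA (Stop) — nonsense.
Codon 7: AAG (Lys) → GAG (Glu) — missense.
Codon 9: CGU (Arg) → CAU (His) — missense.
Synonymous: 1 of 7.

1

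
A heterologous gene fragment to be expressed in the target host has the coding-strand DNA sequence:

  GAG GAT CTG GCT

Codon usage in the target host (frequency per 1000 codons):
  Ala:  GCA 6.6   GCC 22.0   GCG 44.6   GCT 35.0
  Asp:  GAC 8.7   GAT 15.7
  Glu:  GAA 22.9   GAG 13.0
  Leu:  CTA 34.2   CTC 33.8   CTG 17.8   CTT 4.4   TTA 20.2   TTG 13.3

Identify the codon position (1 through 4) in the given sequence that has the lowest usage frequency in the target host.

Codon 1 GAG (Glu): 13.0 per 1000.
Codon 2 GAT (Asp): 15.7 per 1000.
Codon 3 CTG (Leu): 17.8 per 1000.
Codon 4 GCT (Ala): 35.0 per 1000.
Lowest frequency is 13.0 at codon 1.

1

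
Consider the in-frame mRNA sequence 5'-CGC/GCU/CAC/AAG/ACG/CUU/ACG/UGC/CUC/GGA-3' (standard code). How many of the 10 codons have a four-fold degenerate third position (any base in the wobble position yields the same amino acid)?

7

Codon 1 CGC (Arg): third position 4-fold.
Codon 2 GCU (Ala): third position 4-fold.
Codon 3 CAC (His): third position 2-fold.
Codon 4 AAG (Lys): third position 2-fold.
Codon 5 ACG (Thr): third position 4-fold.
Codon 6 CUU (Leu): third position 4-fold.
Codon 7 ACG (Thr): third position 4-fold.
Codon 8 UGC (Cys): third position 2-fold.
Codon 9 CUC (Leu): third position 4-fold.
Codon 10 GGA (Gly): third position 4-fold.
Four-fold degenerate third positions: 7.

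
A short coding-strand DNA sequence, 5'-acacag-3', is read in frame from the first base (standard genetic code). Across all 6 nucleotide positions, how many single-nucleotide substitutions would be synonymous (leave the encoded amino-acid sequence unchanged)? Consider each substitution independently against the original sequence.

Codon 1 (ACA, Thr): 3 synonymous substitutions.
Codon 2 (CAG, Gln): 1 synonymous substitution.
Total: 3 + 1 = 4.

4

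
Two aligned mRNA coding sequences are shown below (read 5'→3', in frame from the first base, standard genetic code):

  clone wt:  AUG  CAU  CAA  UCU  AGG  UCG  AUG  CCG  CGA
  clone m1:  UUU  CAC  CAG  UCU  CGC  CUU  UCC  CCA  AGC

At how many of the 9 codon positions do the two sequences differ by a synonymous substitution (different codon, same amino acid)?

4

Codon 1: AUG Met / UUU Phe — nonsynonymous.
Codon 2: CAU His / CAC His — synonymous.
Codon 3: CAA Gln / CAG Gln — synonymous.
Codon 4: UCU Ser / UCU Ser — identical.
Codon 5: AGG Arg / CGC Arg — synonymous.
Codon 6: UCG Ser / CUU Leu — nonsynonymous.
Codon 7: AUG Met / UCC Ser — nonsynonymous.
Codon 8: CCG Pro / CCA Pro — synonymous.
Codon 9: CGA Arg / AGC Ser — nonsynonymous.
Synonymous differences: 4.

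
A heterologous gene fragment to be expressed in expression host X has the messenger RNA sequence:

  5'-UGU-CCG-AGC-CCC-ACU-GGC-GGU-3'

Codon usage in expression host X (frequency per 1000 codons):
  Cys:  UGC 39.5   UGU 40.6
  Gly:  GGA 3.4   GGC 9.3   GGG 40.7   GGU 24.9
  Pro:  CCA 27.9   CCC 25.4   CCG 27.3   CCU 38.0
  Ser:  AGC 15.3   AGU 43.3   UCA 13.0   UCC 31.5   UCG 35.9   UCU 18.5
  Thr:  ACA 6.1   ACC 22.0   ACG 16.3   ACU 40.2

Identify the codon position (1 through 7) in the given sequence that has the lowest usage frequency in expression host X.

Codon 1 UGU (Cys): 40.6 per 1000.
Codon 2 CCG (Pro): 27.3 per 1000.
Codon 3 AGC (Ser): 15.3 per 1000.
Codon 4 CCC (Pro): 25.4 per 1000.
Codon 5 ACU (Thr): 40.2 per 1000.
Codon 6 GGC (Gly): 9.3 per 1000.
Codon 7 GGU (Gly): 24.9 per 1000.
Lowest frequency is 9.3 at codon 6.

6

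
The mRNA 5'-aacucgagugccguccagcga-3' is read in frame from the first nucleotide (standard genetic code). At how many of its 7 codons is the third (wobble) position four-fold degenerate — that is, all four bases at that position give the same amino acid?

Codon 1 AAC (Asn): third position 2-fold.
Codon 2 UCG (Ser): third position 4-fold.
Codon 3 AGU (Ser): third position 2-fold.
Codon 4 GCC (Ala): third position 4-fold.
Codon 5 GUC (Val): third position 4-fold.
Codon 6 CAG (Gln): third position 2-fold.
Codon 7 CGA (Arg): third position 4-fold.
Four-fold degenerate third positions: 4.

4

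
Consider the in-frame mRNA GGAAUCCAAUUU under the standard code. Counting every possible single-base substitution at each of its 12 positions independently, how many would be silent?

Codon 1 (GGA, Gly): 3 synonymous substitutions.
Codon 2 (AUC, Ile): 2 synonymous substitutions.
Codon 3 (CAA, Gln): 1 synonymous substitution.
Codon 4 (UUU, Phe): 1 synonymous substitution.
Total: 3 + 2 + 1 + 1 = 7.

7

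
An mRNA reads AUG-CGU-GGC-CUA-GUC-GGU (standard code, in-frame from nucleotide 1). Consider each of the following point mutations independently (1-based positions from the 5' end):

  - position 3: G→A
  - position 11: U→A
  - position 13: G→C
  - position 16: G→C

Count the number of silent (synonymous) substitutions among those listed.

Codon 1: AUG (Met) → AUA (Ile) — missense.
Codon 4: CUA (Leu) → CAA (Gln) — missense.
Codon 5: GUC (Val) → CUC (Leu) — missense.
Codon 6: GGU (Gly) → CGU (Arg) — missense.
Synonymous: 0 of 4.

0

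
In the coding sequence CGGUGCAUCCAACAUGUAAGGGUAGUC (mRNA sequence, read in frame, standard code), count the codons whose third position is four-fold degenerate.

Codon 1 CGG (Arg): third position 4-fold.
Codon 2 UGC (Cys): third position 2-fold.
Codon 3 AUC (Ile): third position 3-fold.
Codon 4 CAA (Gln): third position 2-fold.
Codon 5 CAU (His): third position 2-fold.
Codon 6 GUA (Val): third position 4-fold.
Codon 7 AGG (Arg): third position 2-fold.
Codon 8 GUA (Val): third position 4-fold.
Codon 9 GUC (Val): third position 4-fold.
Four-fold degenerate third positions: 4.

4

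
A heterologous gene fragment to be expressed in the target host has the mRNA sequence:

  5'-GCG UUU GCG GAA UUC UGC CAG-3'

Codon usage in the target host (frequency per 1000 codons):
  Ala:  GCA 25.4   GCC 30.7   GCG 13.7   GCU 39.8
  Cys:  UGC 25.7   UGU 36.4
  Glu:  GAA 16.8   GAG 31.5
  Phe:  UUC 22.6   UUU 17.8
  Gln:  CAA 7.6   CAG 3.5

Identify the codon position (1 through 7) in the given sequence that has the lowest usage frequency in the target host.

7

Codon 1 GCG (Ala): 13.7 per 1000.
Codon 2 UUU (Phe): 17.8 per 1000.
Codon 3 GCG (Ala): 13.7 per 1000.
Codon 4 GAA (Glu): 16.8 per 1000.
Codon 5 UUC (Phe): 22.6 per 1000.
Codon 6 UGC (Cys): 25.7 per 1000.
Codon 7 CAG (Gln): 3.5 per 1000.
Lowest frequency is 3.5 at codon 7.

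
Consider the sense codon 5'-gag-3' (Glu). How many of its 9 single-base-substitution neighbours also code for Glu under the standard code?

Position 1: none → 0 synonymous.
Position 2: none → 0 synonymous.
Position 3: GAA → 1 synonymous.
Total: 0 + 0 + 1 = 1.

1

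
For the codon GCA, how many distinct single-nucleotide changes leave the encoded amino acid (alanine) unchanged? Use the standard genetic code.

3

Position 1: none → 0 synonymous.
Position 2: none → 0 synonymous.
Position 3: GCU, GCC, GCG → 3 synonymous.
Total: 0 + 0 + 3 = 3.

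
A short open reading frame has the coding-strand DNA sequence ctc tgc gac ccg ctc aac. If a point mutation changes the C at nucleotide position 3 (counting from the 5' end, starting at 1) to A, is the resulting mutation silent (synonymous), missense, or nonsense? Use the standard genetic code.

Position 3 falls in codon 1: CTC → Leu.
After the substitution the codon is CTA → Leu.
Both encode Leu, so the change is synonymous.

silent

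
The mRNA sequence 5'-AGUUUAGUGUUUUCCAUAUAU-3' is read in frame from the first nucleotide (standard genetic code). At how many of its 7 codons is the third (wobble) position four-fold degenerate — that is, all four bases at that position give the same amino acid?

Codon 1 AGU (Ser): third position 2-fold.
Codon 2 UUA (Leu): third position 2-fold.
Codon 3 GUG (Val): third position 4-fold.
Codon 4 UUU (Phe): third position 2-fold.
Codon 5 UCC (Ser): third position 4-fold.
Codon 6 AUA (Ile): third position 3-fold.
Codon 7 UAU (Tyr): third position 2-fold.
Four-fold degenerate third positions: 2.

2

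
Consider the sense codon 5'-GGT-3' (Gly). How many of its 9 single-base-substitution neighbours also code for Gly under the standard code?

Position 1: none → 0 synonymous.
Position 2: none → 0 synonymous.
Position 3: GGC, GGA, GGG → 3 synonymous.
Total: 0 + 0 + 3 = 3.

3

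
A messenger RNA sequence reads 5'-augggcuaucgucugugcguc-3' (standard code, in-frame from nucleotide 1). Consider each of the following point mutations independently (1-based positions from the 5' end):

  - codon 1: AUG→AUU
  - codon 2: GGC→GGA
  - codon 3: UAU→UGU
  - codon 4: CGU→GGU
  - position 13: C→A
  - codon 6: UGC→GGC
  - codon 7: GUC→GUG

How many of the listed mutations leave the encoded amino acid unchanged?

2

Codon 1: AUG (Met) → AUU (Ile) — missense.
Codon 2: GGC (Gly) → GGA (Gly) — synonymous.
Codon 3: UAU (Tyr) → UGU (Cys) — missense.
Codon 4: CGU (Arg) → GGU (Gly) — missense.
Codon 5: CUG (Leu) → AUG (Met) — missense.
Codon 6: UGC (Cys) → GGC (Gly) — missense.
Codon 7: GUC (Val) → GUG (Val) — synonymous.
Synonymous: 2 of 7.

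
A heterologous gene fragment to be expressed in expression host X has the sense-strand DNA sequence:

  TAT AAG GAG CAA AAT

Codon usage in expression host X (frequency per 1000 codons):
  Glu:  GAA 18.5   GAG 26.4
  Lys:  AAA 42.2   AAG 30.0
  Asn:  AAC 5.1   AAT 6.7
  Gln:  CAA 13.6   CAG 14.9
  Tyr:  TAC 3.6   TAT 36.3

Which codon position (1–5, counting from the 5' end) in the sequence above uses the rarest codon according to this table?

Codon 1 TAT (Tyr): 36.3 per 1000.
Codon 2 AAG (Lys): 30.0 per 1000.
Codon 3 GAG (Glu): 26.4 per 1000.
Codon 4 CAA (Gln): 13.6 per 1000.
Codon 5 AAT (Asn): 6.7 per 1000.
Lowest frequency is 6.7 at codon 5.

5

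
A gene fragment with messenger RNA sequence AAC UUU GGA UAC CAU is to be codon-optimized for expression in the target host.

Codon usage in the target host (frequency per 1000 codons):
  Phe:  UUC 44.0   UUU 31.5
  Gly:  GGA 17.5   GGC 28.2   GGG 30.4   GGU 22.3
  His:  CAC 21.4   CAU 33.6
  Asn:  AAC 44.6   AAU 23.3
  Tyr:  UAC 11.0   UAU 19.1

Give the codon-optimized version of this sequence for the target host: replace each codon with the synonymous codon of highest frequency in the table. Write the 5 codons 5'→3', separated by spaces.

AAC UUC GGG UAU CAU

Codon 1 (Asn): best is AAC at 44.6.
Codon 2 (Phe): best is UUC at 44.0.
Codon 3 (Gly): best is GGG at 30.4.
Codon 4 (Tyr): best is UAU at 19.1.
Codon 5 (His): best is CAU at 33.6.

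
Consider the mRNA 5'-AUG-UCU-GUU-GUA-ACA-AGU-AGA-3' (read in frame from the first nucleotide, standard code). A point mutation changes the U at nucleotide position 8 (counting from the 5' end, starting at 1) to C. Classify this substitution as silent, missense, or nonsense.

Position 8 falls in codon 3: GUU → Val.
After the substitution the codon is GCU → Ala.
Val ≠ Ala, so this is a missense mutation.

missense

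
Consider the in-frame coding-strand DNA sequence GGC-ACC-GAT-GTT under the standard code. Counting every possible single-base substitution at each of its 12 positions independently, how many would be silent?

Codon 1 (GGC, Gly): 3 synonymous substitutions.
Codon 2 (ACC, Thr): 3 synonymous substitutions.
Codon 3 (GAT, Asp): 1 synonymous substitution.
Codon 4 (GTT, Val): 3 synonymous substitutions.
Total: 3 + 3 + 1 + 3 = 10.

10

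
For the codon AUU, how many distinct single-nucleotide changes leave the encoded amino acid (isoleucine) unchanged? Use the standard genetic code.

Position 1: none → 0 synonymous.
Position 2: none → 0 synonymous.
Position 3: AUC, AUA → 2 synonymous.
Total: 0 + 0 + 2 = 2.

2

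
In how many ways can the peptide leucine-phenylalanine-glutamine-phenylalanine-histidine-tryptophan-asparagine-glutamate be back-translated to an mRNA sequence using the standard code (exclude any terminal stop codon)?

384

Leu: 6 codons.
Phe: 2 codons.
Gln: 2 codons.
Phe: 2 codons.
His: 2 codons.
Trp: 1 codon.
Asn: 2 codons.
Glu: 2 codons.
6 × 2 × 2 × 2 × 2 × 1 × 2 × 2 = 384.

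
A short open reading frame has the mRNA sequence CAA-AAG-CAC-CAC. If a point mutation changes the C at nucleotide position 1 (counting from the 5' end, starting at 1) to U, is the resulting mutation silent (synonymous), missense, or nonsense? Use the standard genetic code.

Position 1 falls in codon 1: CAA → Gln.
After the substitution the codon is UAA → Stop.
The new codon is a stop codon, so this is a nonsense mutation.

nonsense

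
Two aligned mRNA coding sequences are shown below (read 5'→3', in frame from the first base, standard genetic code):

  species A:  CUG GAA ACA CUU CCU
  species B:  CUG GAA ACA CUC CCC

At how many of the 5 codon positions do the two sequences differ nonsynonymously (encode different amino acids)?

0

Codon 1: CUG Leu / CUG Leu — identical.
Codon 2: GAA Glu / GAA Glu — identical.
Codon 3: ACA Thr / ACA Thr — identical.
Codon 4: CUU Leu / CUC Leu — synonymous.
Codon 5: CCU Pro / CCC Pro — synonymous.
Nonsynonymous differences: 0.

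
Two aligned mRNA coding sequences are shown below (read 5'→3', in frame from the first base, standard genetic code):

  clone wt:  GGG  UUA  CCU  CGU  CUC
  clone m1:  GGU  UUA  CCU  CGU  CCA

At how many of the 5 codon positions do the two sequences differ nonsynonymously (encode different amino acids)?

Codon 1: GGG Gly / GGU Gly — synonymous.
Codon 2: UUA Leu / UUA Leu — identical.
Codon 3: CCU Pro / CCU Pro — identical.
Codon 4: CGU Arg / CGU Arg — identical.
Codon 5: CUC Leu / CCA Pro — nonsynonymous.
Nonsynonymous differences: 1.

1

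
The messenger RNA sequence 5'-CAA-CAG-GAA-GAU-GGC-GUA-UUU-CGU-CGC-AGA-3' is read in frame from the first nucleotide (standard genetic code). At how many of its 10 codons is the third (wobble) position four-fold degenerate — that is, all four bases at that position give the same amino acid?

Codon 1 CAA (Gln): third position 2-fold.
Codon 2 CAG (Gln): third position 2-fold.
Codon 3 GAA (Glu): third position 2-fold.
Codon 4 GAU (Asp): third position 2-fold.
Codon 5 GGC (Gly): third position 4-fold.
Codon 6 GUA (Val): third position 4-fold.
Codon 7 UUU (Phe): third position 2-fold.
Codon 8 CGU (Arg): third position 4-fold.
Codon 9 CGC (Arg): third position 4-fold.
Codon 10 AGA (Arg): third position 2-fold.
Four-fold degenerate third positions: 4.

4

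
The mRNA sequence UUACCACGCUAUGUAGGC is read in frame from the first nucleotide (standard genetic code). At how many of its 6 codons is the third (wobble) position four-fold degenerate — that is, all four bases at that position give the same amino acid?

Codon 1 UUA (Leu): third position 2-fold.
Codon 2 CCA (Pro): third position 4-fold.
Codon 3 CGC (Arg): third position 4-fold.
Codon 4 UAU (Tyr): third position 2-fold.
Codon 5 GUA (Val): third position 4-fold.
Codon 6 GGC (Gly): third position 4-fold.
Four-fold degenerate third positions: 4.

4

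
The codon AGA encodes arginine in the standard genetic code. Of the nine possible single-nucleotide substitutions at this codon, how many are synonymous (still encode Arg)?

2

Position 1: CGA → 1 synonymous.
Position 2: none → 0 synonymous.
Position 3: AGG → 1 synonymous.
Total: 1 + 0 + 1 = 2.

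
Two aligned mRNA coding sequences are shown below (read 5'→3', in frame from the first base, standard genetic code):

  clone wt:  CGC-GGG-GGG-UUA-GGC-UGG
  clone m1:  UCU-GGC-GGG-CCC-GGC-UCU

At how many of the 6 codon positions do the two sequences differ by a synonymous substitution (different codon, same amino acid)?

1

Codon 1: CGC Arg / UCU Ser — nonsynonymous.
Codon 2: GGG Gly / GGC Gly — synonymous.
Codon 3: GGG Gly / GGG Gly — identical.
Codon 4: UUA Leu / CCC Pro — nonsynonymous.
Codon 5: GGC Gly / GGC Gly — identical.
Codon 6: UGG Trp / UCU Ser — nonsynonymous.
Synonymous differences: 1.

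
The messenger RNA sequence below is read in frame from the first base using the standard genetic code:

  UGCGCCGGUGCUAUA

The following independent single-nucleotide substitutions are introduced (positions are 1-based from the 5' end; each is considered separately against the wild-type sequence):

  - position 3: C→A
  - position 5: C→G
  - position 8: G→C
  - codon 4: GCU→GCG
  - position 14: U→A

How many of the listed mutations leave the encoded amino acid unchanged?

Codon 1: UGC (Cys) → UGA (Stop) — nonsense.
Codon 2: GCC (Ala) → GGC (Gly) — missense.
Codon 3: GGU (Gly) → GCU (Ala) — missense.
Codon 4: GCU (Ala) → GCG (Ala) — synonymous.
Codon 5: AUA (Ile) → AAA (Lys) — missense.
Synonymous: 1 of 5.

1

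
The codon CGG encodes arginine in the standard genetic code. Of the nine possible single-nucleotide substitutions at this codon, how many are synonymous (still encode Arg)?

4

Position 1: AGG → 1 synonymous.
Position 2: none → 0 synonymous.
Position 3: CGT, CGC, CGA → 3 synonymous.
Total: 1 + 0 + 3 = 4.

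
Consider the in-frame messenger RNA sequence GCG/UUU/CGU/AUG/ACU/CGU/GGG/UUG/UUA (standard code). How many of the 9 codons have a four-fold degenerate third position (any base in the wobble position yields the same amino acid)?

5

Codon 1 GCG (Ala): third position 4-fold.
Codon 2 UUU (Phe): third position 2-fold.
Codon 3 CGU (Arg): third position 4-fold.
Codon 4 AUG (Met): third position 1-fold.
Codon 5 ACU (Thr): third position 4-fold.
Codon 6 CGU (Arg): third position 4-fold.
Codon 7 GGG (Gly): third position 4-fold.
Codon 8 UUG (Leu): third position 2-fold.
Codon 9 UUA (Leu): third position 2-fold.
Four-fold degenerate third positions: 5.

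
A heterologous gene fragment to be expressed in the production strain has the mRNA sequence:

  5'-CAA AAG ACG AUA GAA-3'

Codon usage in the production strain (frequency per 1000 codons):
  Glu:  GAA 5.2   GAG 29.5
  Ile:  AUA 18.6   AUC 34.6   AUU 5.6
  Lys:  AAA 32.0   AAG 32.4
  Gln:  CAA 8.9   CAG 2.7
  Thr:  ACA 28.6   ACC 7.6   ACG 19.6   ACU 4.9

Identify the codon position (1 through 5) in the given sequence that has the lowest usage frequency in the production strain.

5

Codon 1 CAA (Gln): 8.9 per 1000.
Codon 2 AAG (Lys): 32.4 per 1000.
Codon 3 ACG (Thr): 19.6 per 1000.
Codon 4 AUA (Ile): 18.6 per 1000.
Codon 5 GAA (Glu): 5.2 per 1000.
Lowest frequency is 5.2 at codon 5.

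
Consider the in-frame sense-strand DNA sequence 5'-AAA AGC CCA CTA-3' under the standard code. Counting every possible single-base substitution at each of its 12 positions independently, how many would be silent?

Codon 1 (AAA, Lys): 1 synonymous substitution.
Codon 2 (AGC, Ser): 1 synonymous substitution.
Codon 3 (CCA, Pro): 3 synonymous substitutions.
Codon 4 (CTA, Leu): 4 synonymous substitutions.
Total: 1 + 1 + 3 + 4 = 9.

9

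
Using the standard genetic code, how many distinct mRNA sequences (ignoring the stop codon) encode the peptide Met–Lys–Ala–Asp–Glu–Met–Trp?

32

Met: 1 codon.
Lys: 2 codons.
Ala: 4 codons.
Asp: 2 codons.
Glu: 2 codons.
Met: 1 codon.
Trp: 1 codon.
1 × 2 × 4 × 2 × 2 × 1 × 1 = 32.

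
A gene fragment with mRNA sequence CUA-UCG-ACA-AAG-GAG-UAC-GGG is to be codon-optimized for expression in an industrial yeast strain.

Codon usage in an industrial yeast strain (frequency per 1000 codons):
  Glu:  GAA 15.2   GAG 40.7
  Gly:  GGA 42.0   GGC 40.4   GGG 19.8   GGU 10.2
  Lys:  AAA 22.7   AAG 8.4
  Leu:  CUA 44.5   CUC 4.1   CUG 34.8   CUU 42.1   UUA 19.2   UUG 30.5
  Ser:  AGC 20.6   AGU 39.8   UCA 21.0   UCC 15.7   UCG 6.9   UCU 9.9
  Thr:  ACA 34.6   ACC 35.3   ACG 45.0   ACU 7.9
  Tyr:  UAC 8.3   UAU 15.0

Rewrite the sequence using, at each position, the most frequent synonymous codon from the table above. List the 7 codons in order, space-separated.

CUA AGU ACG AAA GAG UAU GGA

Codon 1 (Leu): best is CUA at 44.5.
Codon 2 (Ser): best is AGU at 39.8.
Codon 3 (Thr): best is ACG at 45.0.
Codon 4 (Lys): best is AAA at 22.7.
Codon 5 (Glu): best is GAG at 40.7.
Codon 6 (Tyr): best is UAU at 15.0.
Codon 7 (Gly): best is GGA at 42.0.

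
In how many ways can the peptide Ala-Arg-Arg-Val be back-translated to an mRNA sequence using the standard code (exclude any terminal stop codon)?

576

Ala: 4 codons.
Arg: 6 codons.
Arg: 6 codons.
Val: 4 codons.
4 × 6 × 6 × 4 = 576.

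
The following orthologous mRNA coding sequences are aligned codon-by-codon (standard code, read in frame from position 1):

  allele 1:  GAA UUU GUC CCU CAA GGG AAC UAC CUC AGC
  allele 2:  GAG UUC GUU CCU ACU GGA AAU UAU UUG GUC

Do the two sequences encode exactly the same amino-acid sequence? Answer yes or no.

no

Codon 1: GAA Glu / GAG Glu — synonymous.
Codon 2: UUU Phe / UUC Phe — synonymous.
Codon 3: GUC Val / GUU Val — synonymous.
Codon 4: CCU Pro / CCU Pro — identical.
Codon 5: CAA Gln / ACU Thr — nonsynonymous.
Codon 6: GGG Gly / GGA Gly — synonymous.
Codon 7: AAC Asn / AAU Asn — synonymous.
Codon 8: UAC Tyr / UAU Tyr — synonymous.
Codon 9: CUC Leu / UUG Leu — synonymous.
Codon 10: AGC Ser / GUC Val — nonsynonymous.
Nonsynonymous differences: 2 → different protein.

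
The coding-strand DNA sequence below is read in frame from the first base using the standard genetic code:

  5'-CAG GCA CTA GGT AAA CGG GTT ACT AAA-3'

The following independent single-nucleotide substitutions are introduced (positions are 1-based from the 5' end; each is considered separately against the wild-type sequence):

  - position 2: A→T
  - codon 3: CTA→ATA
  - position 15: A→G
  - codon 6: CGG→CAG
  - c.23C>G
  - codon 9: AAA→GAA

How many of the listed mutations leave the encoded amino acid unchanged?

1

Codon 1: CAG (Gln) → CTG (Leu) — missense.
Codon 3: CTA (Leu) → ATA (Ile) — missense.
Codon 5: AAA (Lys) → AAG (Lys) — synonymous.
Codon 6: CGG (Arg) → CAG (Gln) — missense.
Codon 8: ACT (Thr) → AGT (Ser) — missense.
Codon 9: AAA (Lys) → GAA (Glu) — missense.
Synonymous: 1 of 6.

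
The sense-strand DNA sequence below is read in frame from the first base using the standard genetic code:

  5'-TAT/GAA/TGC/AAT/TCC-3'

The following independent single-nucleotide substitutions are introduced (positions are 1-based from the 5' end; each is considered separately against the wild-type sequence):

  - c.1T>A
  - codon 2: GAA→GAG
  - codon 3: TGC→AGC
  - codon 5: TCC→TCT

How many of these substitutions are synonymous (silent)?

2

Codon 1: TAT (Tyr) → AAT (Asn) — missense.
Codon 2: GAA (Glu) → GAG (Glu) — synonymous.
Codon 3: TGC (Cys) → AGC (Ser) — missense.
Codon 5: TCC (Ser) → TCT (Ser) — synonymous.
Synonymous: 2 of 4.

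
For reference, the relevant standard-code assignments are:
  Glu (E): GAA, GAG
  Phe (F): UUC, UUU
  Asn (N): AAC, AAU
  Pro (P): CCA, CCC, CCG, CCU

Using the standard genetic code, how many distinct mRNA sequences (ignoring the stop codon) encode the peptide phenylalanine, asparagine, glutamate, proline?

32

Phe: 2 codons.
Asn: 2 codons.
Glu: 2 codons.
Pro: 4 codons.
2 × 2 × 2 × 4 = 32.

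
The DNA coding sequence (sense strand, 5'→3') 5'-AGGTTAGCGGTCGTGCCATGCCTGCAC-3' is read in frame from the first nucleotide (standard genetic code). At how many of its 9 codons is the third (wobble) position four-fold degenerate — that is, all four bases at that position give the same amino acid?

5

Codon 1 AGG (Arg): third position 2-fold.
Codon 2 TTA (Leu): third position 2-fold.
Codon 3 GCG (Ala): third position 4-fold.
Codon 4 GTC (Val): third position 4-fold.
Codon 5 GTG (Val): third position 4-fold.
Codon 6 CCA (Pro): third position 4-fold.
Codon 7 TGC (Cys): third position 2-fold.
Codon 8 CTG (Leu): third position 4-fold.
Codon 9 CAC (His): third position 2-fold.
Four-fold degenerate third positions: 5.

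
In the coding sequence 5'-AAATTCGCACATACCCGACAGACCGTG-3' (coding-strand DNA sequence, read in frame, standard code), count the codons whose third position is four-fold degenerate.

Codon 1 AAA (Lys): third position 2-fold.
Codon 2 TTC (Phe): third position 2-fold.
Codon 3 GCA (Ala): third position 4-fold.
Codon 4 CAT (His): third position 2-fold.
Codon 5 ACC (Thr): third position 4-fold.
Codon 6 CGA (Arg): third position 4-fold.
Codon 7 CAG (Gln): third position 2-fold.
Codon 8 ACC (Thr): third position 4-fold.
Codon 9 GTG (Val): third position 4-fold.
Four-fold degenerate third positions: 5.

5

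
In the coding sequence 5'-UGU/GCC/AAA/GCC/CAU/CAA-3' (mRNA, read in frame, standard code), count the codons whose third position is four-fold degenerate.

2

Codon 1 UGU (Cys): third position 2-fold.
Codon 2 GCC (Ala): third position 4-fold.
Codon 3 AAA (Lys): third position 2-fold.
Codon 4 GCC (Ala): third position 4-fold.
Codon 5 CAU (His): third position 2-fold.
Codon 6 CAA (Gln): third position 2-fold.
Four-fold degenerate third positions: 2.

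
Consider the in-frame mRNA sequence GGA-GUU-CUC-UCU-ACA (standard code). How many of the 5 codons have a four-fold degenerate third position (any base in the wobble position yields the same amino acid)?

Codon 1 GGA (Gly): third position 4-fold.
Codon 2 GUU (Val): third position 4-fold.
Codon 3 CUC (Leu): third position 4-fold.
Codon 4 UCU (Ser): third position 4-fold.
Codon 5 ACA (Thr): third position 4-fold.
Four-fold degenerate third positions: 5.

5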